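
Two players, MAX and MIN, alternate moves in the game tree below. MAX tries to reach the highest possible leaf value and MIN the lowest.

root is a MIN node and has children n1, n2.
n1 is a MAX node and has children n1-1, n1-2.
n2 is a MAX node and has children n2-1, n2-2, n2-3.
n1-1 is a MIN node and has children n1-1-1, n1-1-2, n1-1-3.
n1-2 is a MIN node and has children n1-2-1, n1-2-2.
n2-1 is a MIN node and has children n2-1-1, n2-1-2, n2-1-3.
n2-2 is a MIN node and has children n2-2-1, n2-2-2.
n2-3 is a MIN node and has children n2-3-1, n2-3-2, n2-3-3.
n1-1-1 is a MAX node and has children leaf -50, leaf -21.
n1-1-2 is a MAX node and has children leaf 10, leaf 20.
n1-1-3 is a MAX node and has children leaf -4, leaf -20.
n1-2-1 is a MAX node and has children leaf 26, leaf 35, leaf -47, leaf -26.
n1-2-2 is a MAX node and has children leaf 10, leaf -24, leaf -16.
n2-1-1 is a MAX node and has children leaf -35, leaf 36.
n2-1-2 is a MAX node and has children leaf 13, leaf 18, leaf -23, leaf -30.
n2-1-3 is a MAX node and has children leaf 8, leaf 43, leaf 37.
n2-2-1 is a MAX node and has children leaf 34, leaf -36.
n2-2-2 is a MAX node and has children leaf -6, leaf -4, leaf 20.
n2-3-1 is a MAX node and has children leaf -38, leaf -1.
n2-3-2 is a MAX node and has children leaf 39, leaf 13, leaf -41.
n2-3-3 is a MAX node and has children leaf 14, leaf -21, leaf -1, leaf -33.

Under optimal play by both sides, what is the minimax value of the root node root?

10

n1-1-1 (MAX): max(-50, -21) = -21
n1-1-2 (MAX): max(10, 20) = 20
n1-1-3 (MAX): max(-4, -20) = -4
n1-1 (MIN): min(-21, 20, -4) = -21
n1-2-1 (MAX): max(26, 35, -47, -26) = 35
n1-2-2 (MAX): max(10, -24, -16) = 10
n1-2 (MIN): min(35, 10) = 10
n1 (MAX): max(-21, 10) = 10
n2-1-1 (MAX): max(-35, 36) = 36
n2-1-2 (MAX): max(13, 18, -23, -30) = 18
n2-1-3 (MAX): max(8, 43, 37) = 43
n2-1 (MIN): min(36, 18, 43) = 18
n2-2-1 (MAX): max(34, -36) = 34
n2-2-2 (MAX): max(-6, -4, 20) = 20
n2-2 (MIN): min(34, 20) = 20
n2-3-1 (MAX): max(-38, -1) = -1
n2-3-2 (MAX): max(39, 13, -41) = 39
n2-3-3 (MAX): max(14, -21, -1, -33) = 14
n2-3 (MIN): min(-1, 39, 14) = -1
n2 (MAX): max(18, 20, -1) = 20
root (MIN): min(10, 20) = 10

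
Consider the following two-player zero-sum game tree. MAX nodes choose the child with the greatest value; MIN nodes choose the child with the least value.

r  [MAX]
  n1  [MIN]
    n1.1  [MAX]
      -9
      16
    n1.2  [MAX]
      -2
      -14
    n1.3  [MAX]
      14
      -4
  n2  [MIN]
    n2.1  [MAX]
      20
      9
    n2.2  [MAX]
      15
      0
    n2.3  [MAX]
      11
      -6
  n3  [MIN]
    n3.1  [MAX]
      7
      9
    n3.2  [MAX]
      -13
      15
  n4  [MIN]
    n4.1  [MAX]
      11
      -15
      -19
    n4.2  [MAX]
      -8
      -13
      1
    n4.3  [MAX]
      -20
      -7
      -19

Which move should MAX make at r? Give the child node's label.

n1.1 (MAX): max(-9, 16) = 16
n1.2 (MAX): max(-2, -14) = -2
n1.3 (MAX): max(14, -4) = 14
n1 (MIN): min(16, -2, 14) = -2
n2.1 (MAX): max(20, 9) = 20
n2.2 (MAX): max(15, 0) = 15
n2.3 (MAX): max(11, -6) = 11
n2 (MIN): min(20, 15, 11) = 11
n3.1 (MAX): max(7, 9) = 9
n3.2 (MAX): max(-13, 15) = 15
n3 (MIN): min(9, 15) = 9
n4.1 (MAX): max(11, -15, -19) = 11
n4.2 (MAX): max(-8, -13, 1) = 1
n4.3 (MAX): max(-20, -7, -19) = -7
n4 (MIN): min(11, 1, -7) = -7
r (MAX): max(-2, 11, 9, -7) = 11
MAX at r wants the highest of {n1=-2, n2=11, n3=9, n4=-7}, so chooses n2.

n2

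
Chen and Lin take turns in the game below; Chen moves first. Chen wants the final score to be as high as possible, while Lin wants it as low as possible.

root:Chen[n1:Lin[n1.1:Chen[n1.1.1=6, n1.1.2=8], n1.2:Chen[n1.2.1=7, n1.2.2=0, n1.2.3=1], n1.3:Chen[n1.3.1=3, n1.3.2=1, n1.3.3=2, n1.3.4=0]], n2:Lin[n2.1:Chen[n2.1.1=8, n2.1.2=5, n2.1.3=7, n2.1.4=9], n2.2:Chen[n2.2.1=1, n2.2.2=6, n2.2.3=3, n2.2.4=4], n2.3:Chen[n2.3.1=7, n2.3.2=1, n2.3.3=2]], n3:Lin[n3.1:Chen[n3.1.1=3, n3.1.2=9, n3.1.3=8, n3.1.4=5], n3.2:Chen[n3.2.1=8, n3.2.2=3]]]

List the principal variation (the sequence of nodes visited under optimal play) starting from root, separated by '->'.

root -> n3 -> n3.2 -> n3.2.1

n1.1 (Chen): max(6, 8) = 8
n1.2 (Chen): max(7, 0, 1) = 7
n1.3 (Chen): max(3, 1, 2, 0) = 3
n1 (Lin): min(8, 7, 3) = 3
n2.1 (Chen): max(8, 5, 7, 9) = 9
n2.2 (Chen): max(1, 6, 3, 4) = 6
n2.3 (Chen): max(7, 1, 2) = 7
n2 (Lin): min(9, 6, 7) = 6
n3.1 (Chen): max(3, 9, 8, 5) = 9
n3.2 (Chen): max(8, 3) = 8
n3 (Lin): min(9, 8) = 8
root (Chen): max(3, 6, 8) = 8
At root, Chen picks n3 (highest: 8).
At n3, Lin picks n3.2 (lowest: 8).
At n3.2, Chen picks n3.2.1 (highest: 8).
Terminal value 8.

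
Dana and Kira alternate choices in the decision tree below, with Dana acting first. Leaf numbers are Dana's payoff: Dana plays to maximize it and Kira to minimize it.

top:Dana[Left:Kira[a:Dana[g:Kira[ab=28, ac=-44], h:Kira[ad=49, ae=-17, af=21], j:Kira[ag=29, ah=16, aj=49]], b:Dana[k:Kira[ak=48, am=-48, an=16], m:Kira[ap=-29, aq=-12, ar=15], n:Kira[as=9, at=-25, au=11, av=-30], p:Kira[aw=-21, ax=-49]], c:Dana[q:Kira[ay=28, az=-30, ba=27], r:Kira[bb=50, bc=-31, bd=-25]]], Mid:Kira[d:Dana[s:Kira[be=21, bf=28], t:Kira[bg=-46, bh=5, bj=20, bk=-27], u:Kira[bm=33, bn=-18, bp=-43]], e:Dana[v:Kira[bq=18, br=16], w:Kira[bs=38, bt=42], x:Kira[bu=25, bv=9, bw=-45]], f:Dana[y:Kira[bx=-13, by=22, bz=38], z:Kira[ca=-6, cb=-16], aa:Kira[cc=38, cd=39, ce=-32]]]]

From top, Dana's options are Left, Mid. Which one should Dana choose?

g (Kira): min(28, -44) = -44
h (Kira): min(49, -17, 21) = -17
j (Kira): min(29, 16, 49) = 16
a (Dana): max(-44, -17, 16) = 16
k (Kira): min(48, -48, 16) = -48
m (Kira): min(-29, -12, 15) = -29
n (Kira): min(9, -25, 11, -30) = -30
p (Kira): min(-21, -49) = -49
b (Dana): max(-48, -29, -30, -49) = -29
q (Kira): min(28, -30, 27) = -30
r (Kira): min(50, -31, -25) = -31
c (Dana): max(-30, -31) = -30
Left (Kira): min(16, -29, -30) = -30
s (Kira): min(21, 28) = 21
t (Kira): min(-46, 5, 20, -27) = -46
u (Kira): min(33, -18, -43) = -43
d (Dana): max(21, -46, -43) = 21
v (Kira): min(18, 16) = 16
w (Kira): min(38, 42) = 38
x (Kira): min(25, 9, -45) = -45
e (Dana): max(16, 38, -45) = 38
y (Kira): min(-13, 22, 38) = -13
z (Kira): min(-6, -16) = -16
aa (Kira): min(38, 39, -32) = -32
f (Dana): max(-13, -16, -32) = -13
Mid (Kira): min(21, 38, -13) = -13
top (Dana): max(-30, -13) = -13
Dana at top wants the highest of {Left=-30, Mid=-13}, so chooses Mid.

Mid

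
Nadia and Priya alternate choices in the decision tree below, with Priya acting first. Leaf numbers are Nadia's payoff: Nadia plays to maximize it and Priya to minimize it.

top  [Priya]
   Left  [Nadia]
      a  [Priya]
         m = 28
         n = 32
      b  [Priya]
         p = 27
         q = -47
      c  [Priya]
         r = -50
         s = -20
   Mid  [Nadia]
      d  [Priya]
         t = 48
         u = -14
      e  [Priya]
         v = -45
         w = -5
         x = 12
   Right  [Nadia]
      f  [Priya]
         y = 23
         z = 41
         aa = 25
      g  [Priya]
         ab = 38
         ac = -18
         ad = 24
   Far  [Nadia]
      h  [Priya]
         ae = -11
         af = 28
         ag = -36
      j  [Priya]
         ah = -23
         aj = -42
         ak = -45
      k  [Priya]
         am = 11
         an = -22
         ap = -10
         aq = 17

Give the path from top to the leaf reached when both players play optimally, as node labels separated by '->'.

top -> Far -> k -> an

a (Priya): min(28, 32) = 28
b (Priya): min(27, -47) = -47
c (Priya): min(-50, -20) = -50
Left (Nadia): max(28, -47, -50) = 28
d (Priya): min(48, -14) = -14
e (Priya): min(-45, -5, 12) = -45
Mid (Nadia): max(-14, -45) = -14
f (Priya): min(23, 41, 25) = 23
g (Priya): min(38, -18, 24) = -18
Right (Nadia): max(23, -18) = 23
h (Priya): min(-11, 28, -36) = -36
j (Priya): min(-23, -42, -45) = -45
k (Priya): min(11, -22, -10, 17) = -22
Far (Nadia): max(-36, -45, -22) = -22
top (Priya): min(28, -14, 23, -22) = -22
At top, Priya picks Far (lowest: -22).
At Far, Nadia picks k (highest: -22).
At k, Priya picks an (lowest: -22).
Terminal value -22.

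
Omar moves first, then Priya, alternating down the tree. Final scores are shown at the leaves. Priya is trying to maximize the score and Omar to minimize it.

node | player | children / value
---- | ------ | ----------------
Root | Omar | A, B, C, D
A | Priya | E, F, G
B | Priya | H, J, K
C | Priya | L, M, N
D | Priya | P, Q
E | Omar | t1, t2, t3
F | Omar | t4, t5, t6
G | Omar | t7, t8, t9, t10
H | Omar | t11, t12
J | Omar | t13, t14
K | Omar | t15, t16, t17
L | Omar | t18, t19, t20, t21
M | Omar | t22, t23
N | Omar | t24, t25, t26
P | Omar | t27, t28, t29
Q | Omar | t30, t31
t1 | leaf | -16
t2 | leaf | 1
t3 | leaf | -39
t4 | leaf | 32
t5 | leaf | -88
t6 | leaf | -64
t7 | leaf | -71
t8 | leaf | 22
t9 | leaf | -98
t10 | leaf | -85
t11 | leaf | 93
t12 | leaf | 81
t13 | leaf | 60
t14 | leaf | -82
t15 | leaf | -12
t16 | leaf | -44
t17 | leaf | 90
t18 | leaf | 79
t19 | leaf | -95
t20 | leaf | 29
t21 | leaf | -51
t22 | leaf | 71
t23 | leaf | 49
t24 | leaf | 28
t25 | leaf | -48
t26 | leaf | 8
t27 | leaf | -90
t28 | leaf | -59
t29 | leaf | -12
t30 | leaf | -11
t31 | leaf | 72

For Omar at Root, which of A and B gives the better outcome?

A

E (Omar): min(-16, 1, -39) = -39
F (Omar): min(32, -88, -64) = -88
G (Omar): min(-71, 22, -98, -85) = -98
A (Priya): max(-39, -88, -98) = -39
H (Omar): min(93, 81) = 81
J (Omar): min(60, -82) = -82
K (Omar): min(-12, -44, 90) = -44
B (Priya): max(81, -82, -44) = 81
Omar prefers the lower value; A=-39, B=81. A is better since -39 < 81.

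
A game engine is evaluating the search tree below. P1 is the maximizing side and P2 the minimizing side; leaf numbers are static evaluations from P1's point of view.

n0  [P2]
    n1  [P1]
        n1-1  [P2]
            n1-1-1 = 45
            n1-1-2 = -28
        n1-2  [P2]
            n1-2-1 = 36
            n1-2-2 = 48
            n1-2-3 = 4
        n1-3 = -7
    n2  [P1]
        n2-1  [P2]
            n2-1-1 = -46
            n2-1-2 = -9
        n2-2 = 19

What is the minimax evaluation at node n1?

n1-1 (P2): min(45, -28) = -28
n1-2 (P2): min(36, 48, 4) = 4
n1 (P1): max(-28, 4, -7) = 4

4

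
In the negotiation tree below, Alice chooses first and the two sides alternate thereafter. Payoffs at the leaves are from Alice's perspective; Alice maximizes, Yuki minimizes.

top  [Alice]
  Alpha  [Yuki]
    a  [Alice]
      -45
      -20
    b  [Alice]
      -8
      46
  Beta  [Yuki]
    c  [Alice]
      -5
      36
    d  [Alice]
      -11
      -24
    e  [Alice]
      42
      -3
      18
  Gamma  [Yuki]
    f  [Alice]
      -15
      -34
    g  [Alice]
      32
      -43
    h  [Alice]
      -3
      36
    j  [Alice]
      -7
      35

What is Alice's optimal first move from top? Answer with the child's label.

Beta

a (Alice): max(-45, -20) = -20
b (Alice): max(-8, 46) = 46
Alpha (Yuki): min(-20, 46) = -20
c (Alice): max(-5, 36) = 36
d (Alice): max(-11, -24) = -11
e (Alice): max(42, -3, 18) = 42
Beta (Yuki): min(36, -11, 42) = -11
f (Alice): max(-15, -34) = -15
g (Alice): max(32, -43) = 32
h (Alice): max(-3, 36) = 36
j (Alice): max(-7, 35) = 35
Gamma (Yuki): min(-15, 32, 36, 35) = -15
top (Alice): max(-20, -11, -15) = -11
Alice at top wants the highest of {Alpha=-20, Beta=-11, Gamma=-15}, so chooses Beta.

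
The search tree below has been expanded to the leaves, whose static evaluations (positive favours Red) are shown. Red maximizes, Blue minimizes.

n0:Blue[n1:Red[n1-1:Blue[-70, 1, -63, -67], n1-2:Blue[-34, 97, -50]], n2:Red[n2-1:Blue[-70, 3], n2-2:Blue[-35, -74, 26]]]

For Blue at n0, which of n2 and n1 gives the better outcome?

n2

n2-1 (Blue): min(-70, 3) = -70
n2-2 (Blue): min(-35, -74, 26) = -74
n2 (Red): max(-70, -74) = -70
n1-1 (Blue): min(-70, 1, -63, -67) = -70
n1-2 (Blue): min(-34, 97, -50) = -50
n1 (Red): max(-70, -50) = -50
Blue prefers the lower value; n2=-70, n1=-50. n2 is better since -70 < -50.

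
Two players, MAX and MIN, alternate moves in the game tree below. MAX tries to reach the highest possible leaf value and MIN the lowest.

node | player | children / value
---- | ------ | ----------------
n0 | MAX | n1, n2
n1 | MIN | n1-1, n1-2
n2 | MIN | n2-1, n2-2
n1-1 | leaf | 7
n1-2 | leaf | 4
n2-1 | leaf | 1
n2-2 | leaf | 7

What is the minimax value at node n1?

4

n1 (MIN): min(7, 4) = 4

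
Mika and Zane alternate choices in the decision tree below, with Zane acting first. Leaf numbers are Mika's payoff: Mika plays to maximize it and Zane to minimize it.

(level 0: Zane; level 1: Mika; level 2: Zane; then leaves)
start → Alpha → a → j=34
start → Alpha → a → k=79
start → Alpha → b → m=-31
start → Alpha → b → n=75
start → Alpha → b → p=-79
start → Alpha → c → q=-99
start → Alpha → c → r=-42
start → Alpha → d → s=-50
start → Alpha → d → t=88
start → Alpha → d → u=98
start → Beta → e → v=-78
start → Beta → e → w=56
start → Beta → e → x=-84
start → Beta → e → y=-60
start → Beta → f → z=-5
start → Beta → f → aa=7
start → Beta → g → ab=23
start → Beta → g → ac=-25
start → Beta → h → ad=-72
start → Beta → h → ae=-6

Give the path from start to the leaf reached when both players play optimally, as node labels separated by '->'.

start -> Beta -> f -> z

a (Zane): min(34, 79) = 34
b (Zane): min(-31, 75, -79) = -79
c (Zane): min(-99, -42) = -99
d (Zane): min(-50, 88, 98) = -50
Alpha (Mika): max(34, -79, -99, -50) = 34
e (Zane): min(-78, 56, -84, -60) = -84
f (Zane): min(-5, 7) = -5
g (Zane): min(23, -25) = -25
h (Zane): min(-72, -6) = -72
Beta (Mika): max(-84, -5, -25, -72) = -5
start (Zane): min(34, -5) = -5
At start, Zane picks Beta (lowest: -5).
At Beta, Mika picks f (highest: -5).
At f, Zane picks z (lowest: -5).
Terminal value -5.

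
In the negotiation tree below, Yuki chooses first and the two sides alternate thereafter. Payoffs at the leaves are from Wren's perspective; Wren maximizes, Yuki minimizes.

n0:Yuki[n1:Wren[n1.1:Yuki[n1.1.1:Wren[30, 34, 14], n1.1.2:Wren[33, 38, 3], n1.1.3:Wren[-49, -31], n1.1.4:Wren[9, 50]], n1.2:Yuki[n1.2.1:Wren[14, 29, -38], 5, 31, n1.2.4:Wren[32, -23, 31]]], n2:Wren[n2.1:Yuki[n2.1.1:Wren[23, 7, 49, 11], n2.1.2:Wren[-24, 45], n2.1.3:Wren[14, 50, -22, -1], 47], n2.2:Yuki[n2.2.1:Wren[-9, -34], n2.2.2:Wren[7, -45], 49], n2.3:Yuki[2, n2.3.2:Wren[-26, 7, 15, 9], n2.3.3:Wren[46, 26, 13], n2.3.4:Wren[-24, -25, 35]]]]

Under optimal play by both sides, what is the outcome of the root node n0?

5

n1.1.1 (Wren): max(30, 34, 14) = 34
n1.1.2 (Wren): max(33, 38, 3) = 38
n1.1.3 (Wren): max(-49, -31) = -31
n1.1.4 (Wren): max(9, 50) = 50
n1.1 (Yuki): min(34, 38, -31, 50) = -31
n1.2.1 (Wren): max(14, 29, -38) = 29
n1.2.4 (Wren): max(32, -23, 31) = 32
n1.2 (Yuki): min(29, 5, 31, 32) = 5
n1 (Wren): max(-31, 5) = 5
n2.1.1 (Wren): max(23, 7, 49, 11) = 49
n2.1.2 (Wren): max(-24, 45) = 45
n2.1.3 (Wren): max(14, 50, -22, -1) = 50
n2.1 (Yuki): min(49, 45, 50, 47) = 45
n2.2.1 (Wren): max(-9, -34) = -9
n2.2.2 (Wren): max(7, -45) = 7
n2.2 (Yuki): min(-9, 7, 49) = -9
n2.3.2 (Wren): max(-26, 7, 15, 9) = 15
n2.3.3 (Wren): max(46, 26, 13) = 46
n2.3.4 (Wren): max(-24, -25, 35) = 35
n2.3 (Yuki): min(2, 15, 46, 35) = 2
n2 (Wren): max(45, -9, 2) = 45
n0 (Yuki): min(5, 45) = 5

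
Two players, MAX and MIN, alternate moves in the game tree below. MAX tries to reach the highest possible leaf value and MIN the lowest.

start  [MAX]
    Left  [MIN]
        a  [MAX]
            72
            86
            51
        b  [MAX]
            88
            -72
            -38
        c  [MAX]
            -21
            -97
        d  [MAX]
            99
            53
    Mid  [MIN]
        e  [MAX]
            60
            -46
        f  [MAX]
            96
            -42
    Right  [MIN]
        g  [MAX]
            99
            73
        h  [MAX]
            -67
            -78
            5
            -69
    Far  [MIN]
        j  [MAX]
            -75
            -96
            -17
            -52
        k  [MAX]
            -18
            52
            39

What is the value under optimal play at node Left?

a (MAX): max(72, 86, 51) = 86
b (MAX): max(88, -72, -38) = 88
c (MAX): max(-21, -97) = -21
d (MAX): max(99, 53) = 99
Left (MIN): min(86, 88, -21, 99) = -21

-21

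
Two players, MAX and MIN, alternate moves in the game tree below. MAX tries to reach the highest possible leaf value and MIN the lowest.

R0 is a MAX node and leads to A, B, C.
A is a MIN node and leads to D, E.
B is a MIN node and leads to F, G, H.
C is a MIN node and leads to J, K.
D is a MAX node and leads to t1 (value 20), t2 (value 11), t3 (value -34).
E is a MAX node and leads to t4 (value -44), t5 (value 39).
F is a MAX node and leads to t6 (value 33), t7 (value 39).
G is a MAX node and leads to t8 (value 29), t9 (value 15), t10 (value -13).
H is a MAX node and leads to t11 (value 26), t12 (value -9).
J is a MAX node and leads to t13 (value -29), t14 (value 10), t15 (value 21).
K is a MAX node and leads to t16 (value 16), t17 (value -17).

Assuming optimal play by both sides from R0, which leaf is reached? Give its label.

t11

D (MAX): max(20, 11, -34) = 20
E (MAX): max(-44, 39) = 39
A (MIN): min(20, 39) = 20
F (MAX): max(33, 39) = 39
G (MAX): max(29, 15, -13) = 29
H (MAX): max(26, -9) = 26
B (MIN): min(39, 29, 26) = 26
J (MAX): max(-29, 10, 21) = 21
K (MAX): max(16, -17) = 16
C (MIN): min(21, 16) = 16
R0 (MAX): max(20, 26, 16) = 26
At R0, MAX picks B (highest: 26).
At B, MIN picks H (lowest: 26).
At H, MAX picks t11 (highest: 26).
Terminal value 26.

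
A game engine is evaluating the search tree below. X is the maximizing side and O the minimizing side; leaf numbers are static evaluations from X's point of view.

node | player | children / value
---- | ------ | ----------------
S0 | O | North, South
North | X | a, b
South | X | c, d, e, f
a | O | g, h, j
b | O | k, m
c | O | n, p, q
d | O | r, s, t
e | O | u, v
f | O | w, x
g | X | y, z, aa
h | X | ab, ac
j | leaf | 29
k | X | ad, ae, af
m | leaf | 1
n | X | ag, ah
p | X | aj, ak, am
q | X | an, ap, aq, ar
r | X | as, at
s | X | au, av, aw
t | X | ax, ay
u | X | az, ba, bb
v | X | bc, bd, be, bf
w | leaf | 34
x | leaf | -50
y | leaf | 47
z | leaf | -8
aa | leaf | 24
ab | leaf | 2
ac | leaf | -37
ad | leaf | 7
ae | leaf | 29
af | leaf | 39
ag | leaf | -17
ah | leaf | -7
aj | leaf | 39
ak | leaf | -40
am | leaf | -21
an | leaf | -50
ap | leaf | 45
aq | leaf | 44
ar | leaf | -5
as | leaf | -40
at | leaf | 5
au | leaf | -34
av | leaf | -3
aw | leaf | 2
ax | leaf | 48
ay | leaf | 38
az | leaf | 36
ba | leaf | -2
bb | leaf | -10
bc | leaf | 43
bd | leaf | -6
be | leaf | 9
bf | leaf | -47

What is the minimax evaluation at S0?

2

g (X): max(47, -8, 24) = 47
h (X): max(2, -37) = 2
a (O): min(47, 2, 29) = 2
k (X): max(7, 29, 39) = 39
b (O): min(39, 1) = 1
North (X): max(2, 1) = 2
n (X): max(-17, -7) = -7
p (X): max(39, -40, -21) = 39
q (X): max(-50, 45, 44, -5) = 45
c (O): min(-7, 39, 45) = -7
r (X): max(-40, 5) = 5
s (X): max(-34, -3, 2) = 2
t (X): max(48, 38) = 48
d (O): min(5, 2, 48) = 2
u (X): max(36, -2, -10) = 36
v (X): max(43, -6, 9, -47) = 43
e (O): min(36, 43) = 36
f (O): min(34, -50) = -50
South (X): max(-7, 2, 36, -50) = 36
S0 (O): min(2, 36) = 2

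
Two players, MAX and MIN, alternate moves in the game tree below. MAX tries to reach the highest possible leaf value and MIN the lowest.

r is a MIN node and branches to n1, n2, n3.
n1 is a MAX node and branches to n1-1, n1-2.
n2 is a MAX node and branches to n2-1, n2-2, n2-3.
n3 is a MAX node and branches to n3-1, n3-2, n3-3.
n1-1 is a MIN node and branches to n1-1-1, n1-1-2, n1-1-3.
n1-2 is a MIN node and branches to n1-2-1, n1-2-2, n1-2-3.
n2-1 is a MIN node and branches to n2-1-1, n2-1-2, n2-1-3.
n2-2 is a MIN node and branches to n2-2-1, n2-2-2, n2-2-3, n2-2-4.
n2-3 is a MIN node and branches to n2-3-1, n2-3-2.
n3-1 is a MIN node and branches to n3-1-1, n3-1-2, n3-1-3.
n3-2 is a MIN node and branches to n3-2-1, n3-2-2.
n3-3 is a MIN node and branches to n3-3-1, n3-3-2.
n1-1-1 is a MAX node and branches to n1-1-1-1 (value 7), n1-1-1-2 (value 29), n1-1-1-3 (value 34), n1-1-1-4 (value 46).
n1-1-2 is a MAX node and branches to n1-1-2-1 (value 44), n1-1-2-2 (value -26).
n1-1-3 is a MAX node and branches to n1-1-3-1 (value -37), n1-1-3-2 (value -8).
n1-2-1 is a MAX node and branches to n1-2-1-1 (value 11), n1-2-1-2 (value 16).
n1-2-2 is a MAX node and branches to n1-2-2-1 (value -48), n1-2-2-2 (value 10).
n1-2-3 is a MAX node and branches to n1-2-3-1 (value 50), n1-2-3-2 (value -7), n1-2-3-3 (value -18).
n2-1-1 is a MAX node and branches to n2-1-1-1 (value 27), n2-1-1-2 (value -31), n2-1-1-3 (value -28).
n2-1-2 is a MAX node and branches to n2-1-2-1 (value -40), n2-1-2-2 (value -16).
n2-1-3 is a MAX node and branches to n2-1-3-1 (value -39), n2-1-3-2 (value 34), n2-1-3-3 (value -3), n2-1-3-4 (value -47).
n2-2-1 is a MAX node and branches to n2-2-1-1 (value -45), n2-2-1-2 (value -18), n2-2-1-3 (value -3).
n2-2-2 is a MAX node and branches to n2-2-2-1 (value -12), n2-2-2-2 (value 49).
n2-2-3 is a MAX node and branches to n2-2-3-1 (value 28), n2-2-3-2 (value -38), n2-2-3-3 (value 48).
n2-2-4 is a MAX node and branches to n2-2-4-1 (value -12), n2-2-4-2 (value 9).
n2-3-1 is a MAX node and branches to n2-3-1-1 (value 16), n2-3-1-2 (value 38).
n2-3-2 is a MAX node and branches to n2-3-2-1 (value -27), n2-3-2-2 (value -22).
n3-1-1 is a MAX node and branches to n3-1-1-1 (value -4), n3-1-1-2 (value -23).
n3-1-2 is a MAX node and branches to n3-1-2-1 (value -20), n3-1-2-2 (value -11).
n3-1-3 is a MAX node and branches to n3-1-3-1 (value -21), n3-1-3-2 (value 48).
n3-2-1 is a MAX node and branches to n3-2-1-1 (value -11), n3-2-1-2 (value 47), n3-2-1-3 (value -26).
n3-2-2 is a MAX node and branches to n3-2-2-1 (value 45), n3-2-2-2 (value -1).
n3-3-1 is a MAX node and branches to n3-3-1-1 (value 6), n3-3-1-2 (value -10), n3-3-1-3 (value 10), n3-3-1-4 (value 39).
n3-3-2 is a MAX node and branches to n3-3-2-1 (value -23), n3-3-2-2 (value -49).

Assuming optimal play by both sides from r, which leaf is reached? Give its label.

n1-1-1 (MAX): max(7, 29, 34, 46) = 46
n1-1-2 (MAX): max(44, -26) = 44
n1-1-3 (MAX): max(-37, -8) = -8
n1-1 (MIN): min(46, 44, -8) = -8
n1-2-1 (MAX): max(11, 16) = 16
n1-2-2 (MAX): max(-48, 10) = 10
n1-2-3 (MAX): max(50, -7, -18) = 50
n1-2 (MIN): min(16, 10, 50) = 10
n1 (MAX): max(-8, 10) = 10
n2-1-1 (MAX): max(27, -31, -28) = 27
n2-1-2 (MAX): max(-40, -16) = -16
n2-1-3 (MAX): max(-39, 34, -3, -47) = 34
n2-1 (MIN): min(27, -16, 34) = -16
n2-2-1 (MAX): max(-45, -18, -3) = -3
n2-2-2 (MAX): max(-12, 49) = 49
n2-2-3 (MAX): max(28, -38, 48) = 48
n2-2-4 (MAX): max(-12, 9) = 9
n2-2 (MIN): min(-3, 49, 48, 9) = -3
n2-3-1 (MAX): max(16, 38) = 38
n2-3-2 (MAX): max(-27, -22) = -22
n2-3 (MIN): min(38, -22) = -22
n2 (MAX): max(-16, -3, -22) = -3
n3-1-1 (MAX): max(-4, -23) = -4
n3-1-2 (MAX): max(-20, -11) = -11
n3-1-3 (MAX): max(-21, 48) = 48
n3-1 (MIN): min(-4, -11, 48) = -11
n3-2-1 (MAX): max(-11, 47, -26) = 47
n3-2-2 (MAX): max(45, -1) = 45
n3-2 (MIN): min(47, 45) = 45
n3-3-1 (MAX): max(6, -10, 10, 39) = 39
n3-3-2 (MAX): max(-23, -49) = -23
n3-3 (MIN): min(39, -23) = -23
n3 (MAX): max(-11, 45, -23) = 45
r (MIN): min(10, -3, 45) = -3
At r, MIN picks n2 (lowest: -3).
At n2, MAX picks n2-2 (highest: -3).
At n2-2, MIN picks n2-2-1 (lowest: -3).
At n2-2-1, MAX picks n2-2-1-3 (highest: -3).
Terminal value -3.

n2-2-1-3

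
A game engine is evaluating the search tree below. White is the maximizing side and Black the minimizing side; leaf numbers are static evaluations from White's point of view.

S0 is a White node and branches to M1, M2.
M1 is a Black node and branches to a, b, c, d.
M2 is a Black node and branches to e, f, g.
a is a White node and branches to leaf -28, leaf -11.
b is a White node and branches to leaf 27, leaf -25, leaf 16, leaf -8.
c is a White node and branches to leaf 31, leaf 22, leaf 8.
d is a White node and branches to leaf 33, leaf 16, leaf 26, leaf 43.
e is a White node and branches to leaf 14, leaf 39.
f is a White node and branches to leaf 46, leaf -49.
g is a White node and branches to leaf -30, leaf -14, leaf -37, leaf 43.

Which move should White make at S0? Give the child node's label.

a (White): max(-28, -11) = -11
b (White): max(27, -25, 16, -8) = 27
c (White): max(31, 22, 8) = 31
d (White): max(33, 16, 26, 43) = 43
M1 (Black): min(-11, 27, 31, 43) = -11
e (White): max(14, 39) = 39
f (White): max(46, -49) = 46
g (White): max(-30, -14, -37, 43) = 43
M2 (Black): min(39, 46, 43) = 39
S0 (White): max(-11, 39) = 39
White at S0 wants the highest of {M1=-11, M2=39}, so chooses M2.

M2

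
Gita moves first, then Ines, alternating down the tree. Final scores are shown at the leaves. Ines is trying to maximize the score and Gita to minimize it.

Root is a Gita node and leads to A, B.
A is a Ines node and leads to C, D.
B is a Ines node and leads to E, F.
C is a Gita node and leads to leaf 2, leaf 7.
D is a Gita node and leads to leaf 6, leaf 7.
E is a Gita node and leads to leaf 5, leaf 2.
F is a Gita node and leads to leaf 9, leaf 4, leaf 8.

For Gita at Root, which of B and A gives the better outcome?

B

E (Gita): min(5, 2) = 2
F (Gita): min(9, 4, 8) = 4
B (Ines): max(2, 4) = 4
C (Gita): min(2, 7) = 2
D (Gita): min(6, 7) = 6
A (Ines): max(2, 6) = 6
Gita prefers the lower value; B=4, A=6. B is better since 4 < 6.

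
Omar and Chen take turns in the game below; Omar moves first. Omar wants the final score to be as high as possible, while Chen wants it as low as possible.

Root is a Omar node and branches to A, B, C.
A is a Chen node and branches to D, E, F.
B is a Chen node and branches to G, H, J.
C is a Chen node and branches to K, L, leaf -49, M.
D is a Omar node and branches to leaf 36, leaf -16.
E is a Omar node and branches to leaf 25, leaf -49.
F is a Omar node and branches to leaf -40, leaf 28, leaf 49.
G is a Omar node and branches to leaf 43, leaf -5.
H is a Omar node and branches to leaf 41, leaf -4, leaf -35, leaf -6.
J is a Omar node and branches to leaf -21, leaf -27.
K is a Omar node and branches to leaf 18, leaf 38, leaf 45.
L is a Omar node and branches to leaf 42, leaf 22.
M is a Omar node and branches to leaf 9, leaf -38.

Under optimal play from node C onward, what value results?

K (Omar): max(18, 38, 45) = 45
L (Omar): max(42, 22) = 42
M (Omar): max(9, -38) = 9
C (Chen): min(45, 42, -49, 9) = -49

-49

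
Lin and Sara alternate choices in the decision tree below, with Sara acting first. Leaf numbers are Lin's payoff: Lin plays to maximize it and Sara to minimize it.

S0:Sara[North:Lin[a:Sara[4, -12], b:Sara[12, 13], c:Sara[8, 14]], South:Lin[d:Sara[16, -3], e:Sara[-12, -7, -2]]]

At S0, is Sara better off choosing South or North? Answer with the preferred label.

South

d (Sara): min(16, -3) = -3
e (Sara): min(-12, -7, -2) = -12
South (Lin): max(-3, -12) = -3
a (Sara): min(4, -12) = -12
b (Sara): min(12, 13) = 12
c (Sara): min(8, 14) = 8
North (Lin): max(-12, 12, 8) = 12
Sara prefers the lower value; South=-3, North=12. South is better since -3 < 12.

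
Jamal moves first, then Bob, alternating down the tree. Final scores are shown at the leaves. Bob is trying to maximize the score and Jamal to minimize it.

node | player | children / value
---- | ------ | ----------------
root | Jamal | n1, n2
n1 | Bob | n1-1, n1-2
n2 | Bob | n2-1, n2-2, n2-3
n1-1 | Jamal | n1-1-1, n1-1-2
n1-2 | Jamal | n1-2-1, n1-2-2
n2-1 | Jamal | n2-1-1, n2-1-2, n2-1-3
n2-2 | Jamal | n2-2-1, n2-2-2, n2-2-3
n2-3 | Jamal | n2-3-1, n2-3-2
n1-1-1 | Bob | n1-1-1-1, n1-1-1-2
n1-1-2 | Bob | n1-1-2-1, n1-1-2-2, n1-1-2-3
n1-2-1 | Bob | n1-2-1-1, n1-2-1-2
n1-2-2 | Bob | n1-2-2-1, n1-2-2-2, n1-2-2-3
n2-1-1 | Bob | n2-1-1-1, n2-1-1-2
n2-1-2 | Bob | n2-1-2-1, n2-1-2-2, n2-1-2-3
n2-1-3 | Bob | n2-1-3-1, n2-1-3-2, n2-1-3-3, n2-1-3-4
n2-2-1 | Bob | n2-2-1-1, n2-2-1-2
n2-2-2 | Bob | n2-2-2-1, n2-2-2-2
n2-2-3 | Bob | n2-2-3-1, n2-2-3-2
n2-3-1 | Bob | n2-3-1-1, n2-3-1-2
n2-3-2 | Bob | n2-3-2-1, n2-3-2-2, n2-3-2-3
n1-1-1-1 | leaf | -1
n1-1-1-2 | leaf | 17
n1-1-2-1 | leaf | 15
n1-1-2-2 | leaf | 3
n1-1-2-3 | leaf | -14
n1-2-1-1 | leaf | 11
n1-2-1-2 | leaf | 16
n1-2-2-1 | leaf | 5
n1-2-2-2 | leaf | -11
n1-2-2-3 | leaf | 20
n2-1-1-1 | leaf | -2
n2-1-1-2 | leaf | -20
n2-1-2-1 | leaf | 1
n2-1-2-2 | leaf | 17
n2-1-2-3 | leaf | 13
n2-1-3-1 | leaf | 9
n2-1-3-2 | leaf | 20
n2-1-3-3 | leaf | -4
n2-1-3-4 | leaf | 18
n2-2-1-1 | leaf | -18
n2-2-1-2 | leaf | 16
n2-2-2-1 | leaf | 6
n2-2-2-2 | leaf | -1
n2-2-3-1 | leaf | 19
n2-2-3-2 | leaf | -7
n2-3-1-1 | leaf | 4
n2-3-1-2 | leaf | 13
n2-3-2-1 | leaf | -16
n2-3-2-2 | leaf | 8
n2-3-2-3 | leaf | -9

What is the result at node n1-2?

n1-2-1 (Bob): max(11, 16) = 16
n1-2-2 (Bob): max(5, -11, 20) = 20
n1-2 (Jamal): min(16, 20) = 16

16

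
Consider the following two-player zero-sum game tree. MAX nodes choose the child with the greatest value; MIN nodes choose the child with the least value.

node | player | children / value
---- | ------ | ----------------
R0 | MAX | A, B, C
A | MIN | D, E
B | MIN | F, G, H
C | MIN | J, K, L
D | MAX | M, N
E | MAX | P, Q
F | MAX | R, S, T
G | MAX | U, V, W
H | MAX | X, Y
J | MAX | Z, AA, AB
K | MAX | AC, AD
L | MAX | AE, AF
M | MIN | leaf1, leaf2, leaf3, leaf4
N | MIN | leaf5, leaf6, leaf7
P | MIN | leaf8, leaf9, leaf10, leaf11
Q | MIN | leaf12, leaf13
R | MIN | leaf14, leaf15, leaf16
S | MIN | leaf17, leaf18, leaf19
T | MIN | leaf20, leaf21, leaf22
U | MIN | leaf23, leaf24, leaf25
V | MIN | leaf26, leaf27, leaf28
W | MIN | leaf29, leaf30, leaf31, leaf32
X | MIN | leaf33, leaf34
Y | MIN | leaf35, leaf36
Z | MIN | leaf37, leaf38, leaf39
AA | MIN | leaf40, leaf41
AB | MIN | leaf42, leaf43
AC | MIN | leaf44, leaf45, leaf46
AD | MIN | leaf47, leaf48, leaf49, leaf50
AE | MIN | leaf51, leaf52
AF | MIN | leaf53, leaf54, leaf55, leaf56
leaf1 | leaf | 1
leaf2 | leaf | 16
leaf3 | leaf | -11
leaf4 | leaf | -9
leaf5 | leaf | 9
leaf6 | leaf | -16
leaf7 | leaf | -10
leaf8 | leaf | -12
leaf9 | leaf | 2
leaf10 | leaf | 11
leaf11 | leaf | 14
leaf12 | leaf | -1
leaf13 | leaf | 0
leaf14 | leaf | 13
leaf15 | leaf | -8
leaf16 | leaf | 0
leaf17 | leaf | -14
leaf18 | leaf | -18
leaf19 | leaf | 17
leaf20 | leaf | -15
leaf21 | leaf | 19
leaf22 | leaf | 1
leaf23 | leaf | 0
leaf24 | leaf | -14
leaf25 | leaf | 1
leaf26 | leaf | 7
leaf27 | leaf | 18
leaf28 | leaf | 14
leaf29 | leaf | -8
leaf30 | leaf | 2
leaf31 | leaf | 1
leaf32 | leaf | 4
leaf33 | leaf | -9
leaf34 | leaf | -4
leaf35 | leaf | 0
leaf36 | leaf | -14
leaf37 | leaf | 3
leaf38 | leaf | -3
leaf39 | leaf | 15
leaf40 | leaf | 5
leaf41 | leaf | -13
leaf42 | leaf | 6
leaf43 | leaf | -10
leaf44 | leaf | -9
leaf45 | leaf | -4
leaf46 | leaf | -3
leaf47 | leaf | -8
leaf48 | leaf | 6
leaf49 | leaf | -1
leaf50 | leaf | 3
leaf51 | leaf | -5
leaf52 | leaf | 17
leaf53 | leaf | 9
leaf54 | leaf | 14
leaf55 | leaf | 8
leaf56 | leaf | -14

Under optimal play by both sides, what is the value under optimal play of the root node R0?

M (MIN): min(1, 16, -11, -9) = -11
N (MIN): min(9, -16, -10) = -16
D (MAX): max(-11, -16) = -11
P (MIN): min(-12, 2, 11, 14) = -12
Q (MIN): min(-1, 0) = -1
E (MAX): max(-12, -1) = -1
A (MIN): min(-11, -1) = -11
R (MIN): min(13, -8, 0) = -8
S (MIN): min(-14, -18, 17) = -18
T (MIN): min(-15, 19, 1) = -15
F (MAX): max(-8, -18, -15) = -8
U (MIN): min(0, -14, 1) = -14
V (MIN): min(7, 18, 14) = 7
W (MIN): min(-8, 2, 1, 4) = -8
G (MAX): max(-14, 7, -8) = 7
X (MIN): min(-9, -4) = -9
Y (MIN): min(0, -14) = -14
H (MAX): max(-9, -14) = -9
B (MIN): min(-8, 7, -9) = -9
Z (MIN): min(3, -3, 15) = -3
AA (MIN): min(5, -13) = -13
AB (MIN): min(6, -10) = -10
J (MAX): max(-3, -13, -10) = -3
AC (MIN): min(-9, -4, -3) = -9
AD (MIN): min(-8, 6, -1, 3) = -8
K (MAX): max(-9, -8) = -8
AE (MIN): min(-5, 17) = -5
AF (MIN): min(9, 14, 8, -14) = -14
L (MAX): max(-5, -14) = -5
C (MIN): min(-3, -8, -5) = -8
R0 (MAX): max(-11, -9, -8) = -8

-8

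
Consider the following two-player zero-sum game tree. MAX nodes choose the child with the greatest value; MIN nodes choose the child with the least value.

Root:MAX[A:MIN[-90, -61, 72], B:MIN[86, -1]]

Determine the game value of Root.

A (MIN): min(-90, -61, 72) = -90
B (MIN): min(86, -1) = -1
Root (MAX): max(-90, -1) = -1

-1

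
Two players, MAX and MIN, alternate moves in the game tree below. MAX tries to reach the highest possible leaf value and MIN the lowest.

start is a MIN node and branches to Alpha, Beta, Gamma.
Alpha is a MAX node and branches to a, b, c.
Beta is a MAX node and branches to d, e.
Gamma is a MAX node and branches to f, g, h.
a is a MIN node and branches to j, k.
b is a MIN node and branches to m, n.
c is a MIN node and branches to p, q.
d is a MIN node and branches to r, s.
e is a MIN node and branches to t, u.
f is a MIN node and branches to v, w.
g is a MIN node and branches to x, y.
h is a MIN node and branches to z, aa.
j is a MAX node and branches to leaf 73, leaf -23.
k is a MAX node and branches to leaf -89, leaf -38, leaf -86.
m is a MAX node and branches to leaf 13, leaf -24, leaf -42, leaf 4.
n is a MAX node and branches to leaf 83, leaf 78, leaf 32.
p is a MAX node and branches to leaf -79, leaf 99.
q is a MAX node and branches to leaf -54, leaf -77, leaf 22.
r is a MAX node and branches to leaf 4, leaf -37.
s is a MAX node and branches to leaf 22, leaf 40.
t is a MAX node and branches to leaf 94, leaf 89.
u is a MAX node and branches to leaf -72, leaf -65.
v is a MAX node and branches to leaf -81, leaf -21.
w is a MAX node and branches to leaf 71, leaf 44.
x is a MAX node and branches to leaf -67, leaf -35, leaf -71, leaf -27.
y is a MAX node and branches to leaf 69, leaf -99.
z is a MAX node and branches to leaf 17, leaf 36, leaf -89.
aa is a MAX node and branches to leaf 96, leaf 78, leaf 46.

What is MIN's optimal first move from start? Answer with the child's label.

Beta

j (MAX): max(73, -23) = 73
k (MAX): max(-89, -38, -86) = -38
a (MIN): min(73, -38) = -38
m (MAX): max(13, -24, -42, 4) = 13
n (MAX): max(83, 78, 32) = 83
b (MIN): min(13, 83) = 13
p (MAX): max(-79, 99) = 99
q (MAX): max(-54, -77, 22) = 22
c (MIN): min(99, 22) = 22
Alpha (MAX): max(-38, 13, 22) = 22
r (MAX): max(4, -37) = 4
s (MAX): max(22, 40) = 40
d (MIN): min(4, 40) = 4
t (MAX): max(94, 89) = 94
u (MAX): max(-72, -65) = -65
e (MIN): min(94, -65) = -65
Beta (MAX): max(4, -65) = 4
v (MAX): max(-81, -21) = -21
w (MAX): max(71, 44) = 71
f (MIN): min(-21, 71) = -21
x (MAX): max(-67, -35, -71, -27) = -27
y (MAX): max(69, -99) = 69
g (MIN): min(-27, 69) = -27
z (MAX): max(17, 36, -89) = 36
aa (MAX): max(96, 78, 46) = 96
h (MIN): min(36, 96) = 36
Gamma (MAX): max(-21, -27, 36) = 36
start (MIN): min(22, 4, 36) = 4
MIN at start wants the lowest of {Alpha=22, Beta=4, Gamma=36}, so chooses Beta.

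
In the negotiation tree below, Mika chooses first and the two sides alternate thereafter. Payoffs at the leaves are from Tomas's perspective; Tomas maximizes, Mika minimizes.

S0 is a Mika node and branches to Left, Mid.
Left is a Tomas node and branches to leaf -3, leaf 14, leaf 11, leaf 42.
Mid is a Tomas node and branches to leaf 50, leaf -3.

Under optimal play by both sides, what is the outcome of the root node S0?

Left (Tomas): max(-3, 14, 11, 42) = 42
Mid (Tomas): max(50, -3) = 50
S0 (Mika): min(42, 50) = 42

42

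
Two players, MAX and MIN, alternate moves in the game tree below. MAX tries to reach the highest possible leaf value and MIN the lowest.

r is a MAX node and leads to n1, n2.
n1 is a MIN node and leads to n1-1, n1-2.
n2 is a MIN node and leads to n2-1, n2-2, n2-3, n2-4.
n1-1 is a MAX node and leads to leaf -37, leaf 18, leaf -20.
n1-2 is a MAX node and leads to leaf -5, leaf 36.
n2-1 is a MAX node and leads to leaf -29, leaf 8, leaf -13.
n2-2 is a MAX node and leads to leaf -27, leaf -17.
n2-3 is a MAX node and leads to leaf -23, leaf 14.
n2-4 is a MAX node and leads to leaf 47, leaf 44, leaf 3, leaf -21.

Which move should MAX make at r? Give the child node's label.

n1-1 (MAX): max(-37, 18, -20) = 18
n1-2 (MAX): max(-5, 36) = 36
n1 (MIN): min(18, 36) = 18
n2-1 (MAX): max(-29, 8, -13) = 8
n2-2 (MAX): max(-27, -17) = -17
n2-3 (MAX): max(-23, 14) = 14
n2-4 (MAX): max(47, 44, 3, -21) = 47
n2 (MIN): min(8, -17, 14, 47) = -17
r (MAX): max(18, -17) = 18
MAX at r wants the highest of {n1=18, n2=-17}, so chooses n1.

n1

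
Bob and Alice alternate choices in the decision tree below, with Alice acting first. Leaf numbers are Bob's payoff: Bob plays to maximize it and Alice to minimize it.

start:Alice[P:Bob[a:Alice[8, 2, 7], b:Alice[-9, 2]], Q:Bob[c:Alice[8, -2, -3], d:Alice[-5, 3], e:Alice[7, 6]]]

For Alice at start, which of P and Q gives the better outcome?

a (Alice): min(8, 2, 7) = 2
b (Alice): min(-9, 2) = -9
P (Bob): max(2, -9) = 2
c (Alice): min(8, -2, -3) = -3
d (Alice): min(-5, 3) = -5
e (Alice): min(7, 6) = 6
Q (Bob): max(-3, -5, 6) = 6
Alice prefers the lower value; P=2, Q=6. P is better since 2 < 6.

P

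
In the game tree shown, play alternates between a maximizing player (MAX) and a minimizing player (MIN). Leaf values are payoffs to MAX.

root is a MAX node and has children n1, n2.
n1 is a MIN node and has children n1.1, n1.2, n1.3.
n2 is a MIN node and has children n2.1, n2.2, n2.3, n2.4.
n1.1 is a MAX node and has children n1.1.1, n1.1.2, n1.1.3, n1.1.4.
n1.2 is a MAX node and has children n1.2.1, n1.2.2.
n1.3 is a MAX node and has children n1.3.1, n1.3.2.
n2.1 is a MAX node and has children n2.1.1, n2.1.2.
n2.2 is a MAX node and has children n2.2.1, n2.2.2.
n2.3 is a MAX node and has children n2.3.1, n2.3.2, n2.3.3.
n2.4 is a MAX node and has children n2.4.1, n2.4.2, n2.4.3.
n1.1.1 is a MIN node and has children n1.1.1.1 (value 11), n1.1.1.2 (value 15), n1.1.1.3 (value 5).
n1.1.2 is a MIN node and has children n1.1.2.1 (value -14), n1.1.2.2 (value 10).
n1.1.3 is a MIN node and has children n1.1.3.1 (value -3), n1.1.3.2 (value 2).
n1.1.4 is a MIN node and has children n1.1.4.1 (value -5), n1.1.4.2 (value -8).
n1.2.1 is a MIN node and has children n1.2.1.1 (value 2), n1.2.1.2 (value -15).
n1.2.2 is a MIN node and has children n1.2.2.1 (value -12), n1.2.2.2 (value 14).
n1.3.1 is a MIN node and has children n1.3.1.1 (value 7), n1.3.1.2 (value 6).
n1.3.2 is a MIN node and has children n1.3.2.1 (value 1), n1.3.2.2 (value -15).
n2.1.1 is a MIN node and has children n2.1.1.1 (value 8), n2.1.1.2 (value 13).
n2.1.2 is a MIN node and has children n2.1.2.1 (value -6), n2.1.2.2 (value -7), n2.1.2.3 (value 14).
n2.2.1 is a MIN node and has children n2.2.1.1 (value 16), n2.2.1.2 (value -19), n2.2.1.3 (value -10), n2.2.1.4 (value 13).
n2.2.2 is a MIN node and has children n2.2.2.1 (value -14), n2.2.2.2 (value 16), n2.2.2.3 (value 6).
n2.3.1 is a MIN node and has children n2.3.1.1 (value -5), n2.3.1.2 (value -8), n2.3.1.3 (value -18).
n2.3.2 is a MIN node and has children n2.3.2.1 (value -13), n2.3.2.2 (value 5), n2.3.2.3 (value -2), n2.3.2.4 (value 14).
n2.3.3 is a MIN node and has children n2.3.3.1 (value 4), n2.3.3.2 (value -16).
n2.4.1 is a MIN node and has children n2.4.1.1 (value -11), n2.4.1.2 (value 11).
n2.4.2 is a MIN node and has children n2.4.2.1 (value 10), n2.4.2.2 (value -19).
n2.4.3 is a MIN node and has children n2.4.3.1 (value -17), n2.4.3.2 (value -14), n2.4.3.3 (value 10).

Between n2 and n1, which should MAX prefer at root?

n2.1.1 (MIN): min(8, 13) = 8
n2.1.2 (MIN): min(-6, -7, 14) = -7
n2.1 (MAX): max(8, -7) = 8
n2.2.1 (MIN): min(16, -19, -10, 13) = -19
n2.2.2 (MIN): min(-14, 16, 6) = -14
n2.2 (MAX): max(-19, -14) = -14
n2.3.1 (MIN): min(-5, -8, -18) = -18
n2.3.2 (MIN): min(-13, 5, -2, 14) = -13
n2.3.3 (MIN): min(4, -16) = -16
n2.3 (MAX): max(-18, -13, -16) = -13
n2.4.1 (MIN): min(-11, 11) = -11
n2.4.2 (MIN): min(10, -19) = -19
n2.4.3 (MIN): min(-17, -14, 10) = -17
n2.4 (MAX): max(-11, -19, -17) = -11
n2 (MIN): min(8, -14, -13, -11) = -14
n1.1.1 (MIN): min(11, 15, 5) = 5
n1.1.2 (MIN): min(-14, 10) = -14
n1.1.3 (MIN): min(-3, 2) = -3
n1.1.4 (MIN): min(-5, -8) = -8
n1.1 (MAX): max(5, -14, -3, -8) = 5
n1.2.1 (MIN): min(2, -15) = -15
n1.2.2 (MIN): min(-12, 14) = -12
n1.2 (MAX): max(-15, -12) = -12
n1.3.1 (MIN): min(7, 6) = 6
n1.3.2 (MIN): min(1, -15) = -15
n1.3 (MAX): max(6, -15) = 6
n1 (MIN): min(5, -12, 6) = -12
MAX prefers the higher value; n2=-14, n1=-12. n1 is better since -12 > -14.

n1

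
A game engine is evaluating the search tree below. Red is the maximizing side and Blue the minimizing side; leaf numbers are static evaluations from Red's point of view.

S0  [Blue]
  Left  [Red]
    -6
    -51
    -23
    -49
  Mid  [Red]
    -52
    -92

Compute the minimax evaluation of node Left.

Left (Red): max(-6, -51, -23, -49) = -6

-6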